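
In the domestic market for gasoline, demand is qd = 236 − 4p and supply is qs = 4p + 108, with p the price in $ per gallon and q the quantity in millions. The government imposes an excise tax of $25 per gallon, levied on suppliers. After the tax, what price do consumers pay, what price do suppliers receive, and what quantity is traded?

Before the tax: set 236 − 4p = 4p + 108 → p* = $16, q* = 172.
With the tax collected from suppliers, supply shifts: qs = 4(p − 25) + 108.
New equilibrium: consumers pay $28.5, suppliers receive $3.5, q = 122. (Wedge: pb − ps = 25.)

Consumers pay $28.5; suppliers receive $3.5; quantity = 122.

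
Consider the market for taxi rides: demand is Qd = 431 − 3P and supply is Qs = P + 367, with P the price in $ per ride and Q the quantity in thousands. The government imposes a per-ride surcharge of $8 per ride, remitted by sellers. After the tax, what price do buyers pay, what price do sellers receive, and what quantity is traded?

Before the tax: set 431 − 3P = P + 367 → P* = $16, Q* = 383.
With the tax collected from sellers, supply shifts: Qs = (P − 8) + 367.
Solving gives Q = 377 with buyers paying $18 and sellers receiving $10 (the $8 wedge).
The less price-elastic side of the market bears the larger share of a per-unit tax.

Buyers pay $18; sellers receive $10; quantity = 377.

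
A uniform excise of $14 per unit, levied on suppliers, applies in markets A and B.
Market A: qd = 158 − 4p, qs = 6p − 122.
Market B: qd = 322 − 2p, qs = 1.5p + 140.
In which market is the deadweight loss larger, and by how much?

Market A: pre-tax p* = $28, q* = 46; post-tax q = 12.4; deadweight loss = $235.2.
Market B: pre-tax p* = $52, q* = 218; post-tax q = 206; deadweight loss = $84.
Difference: $235.2 vs $84 → market A is larger by $151.2.

Market A, by $151.2.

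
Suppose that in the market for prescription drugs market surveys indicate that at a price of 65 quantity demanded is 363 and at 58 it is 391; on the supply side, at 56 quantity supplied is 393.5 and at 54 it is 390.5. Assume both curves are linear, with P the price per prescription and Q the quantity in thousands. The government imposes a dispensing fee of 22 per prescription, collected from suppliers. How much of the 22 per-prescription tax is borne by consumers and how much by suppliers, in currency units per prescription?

Demand slope: (391 − 363)/(58 − 65) = -4, so Qd = 623 − 4P.
Supply slope: (390.5 − 393.5)/(54 − 56) = 1.5, so Qs = 1.5P + 309.5.
Before the tax: set 623 − 4P = 1.5P + 309.5 → P* = 57, Q* = 395.
With the tax collected from suppliers, supply shifts: Qs = 1.5(P − 22) + 309.5.
New equilibrium: consumers pay 63, suppliers receive 41, Q = 371. (Wedge: Pb − Ps = 22.)
Burden on consumers: 6; on suppliers: 16. (They sum to 22.)

Consumers bear 6 per prescription; suppliers bear 16 per prescription.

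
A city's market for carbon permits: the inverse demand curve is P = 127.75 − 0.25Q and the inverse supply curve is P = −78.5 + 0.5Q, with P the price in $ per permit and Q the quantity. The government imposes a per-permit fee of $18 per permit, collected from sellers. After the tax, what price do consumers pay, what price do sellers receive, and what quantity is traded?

Consumers pay $65; sellers receive $47; quantity = 251.

Rewrite in direct form: Qd = 511 − 4P and Qs = 2P + 157.
Before the tax: set 511 − 4P = 2P + 157 → P* = $59, Q* = 275.
With the tax collected from sellers, supply shifts: Qs = 2(P − 18) + 157.
New equilibrium: consumers pay $65, sellers receive $47, Q = 251. (Wedge: Pb − Ps = 18.)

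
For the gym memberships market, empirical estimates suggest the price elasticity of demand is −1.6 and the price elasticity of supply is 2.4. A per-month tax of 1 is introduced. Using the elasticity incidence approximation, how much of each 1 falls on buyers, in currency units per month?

Incidence ratio: buyers' share ≈ εs / (εs + |εd|) = 2.4 / (2.4 + 1.6) = 0.6.
So buyers bear ≈ 0.6 × 1 = 0.6; sellers bear 0.4.

Buyers bear ≈ 0.6 per month.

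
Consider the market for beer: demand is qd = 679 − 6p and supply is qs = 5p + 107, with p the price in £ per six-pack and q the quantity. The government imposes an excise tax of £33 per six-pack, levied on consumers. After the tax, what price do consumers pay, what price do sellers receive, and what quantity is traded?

Before the tax: set 679 − 6p = 5p + 107 → p* = £52, q* = 367.
With the tax collected from consumers, demand (in seller-price terms) shifts: qd = 679 − 6(p + 33).
New equilibrium: consumers pay £67, sellers receive £34, q = 277. (Wedge: pb − ps = 33.)

Consumers pay £67; sellers receive £34; quantity = 277.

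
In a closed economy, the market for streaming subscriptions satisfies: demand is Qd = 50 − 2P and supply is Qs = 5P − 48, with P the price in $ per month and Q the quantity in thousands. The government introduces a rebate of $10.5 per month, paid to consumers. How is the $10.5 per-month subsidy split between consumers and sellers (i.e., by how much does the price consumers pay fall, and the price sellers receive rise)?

Before the subsidy: set 50 − 2P = 5P − 48 → P* = $14, Q* = 22.
With a per-unit subsidy paid to consumers, each effectively pays P − 10.5, so demand becomes Qd = 50 − 2(P − 10.5).
New equilibrium: consumers pay $6.5, sellers receive $17, Q = 37. (Wedge: Pb − Ps = −10.5.)
Gain to consumers: $7.5; to sellers: $3. (They sum to $10.5.)

Consumers gain $7.5 per month; sellers gain $3 per month.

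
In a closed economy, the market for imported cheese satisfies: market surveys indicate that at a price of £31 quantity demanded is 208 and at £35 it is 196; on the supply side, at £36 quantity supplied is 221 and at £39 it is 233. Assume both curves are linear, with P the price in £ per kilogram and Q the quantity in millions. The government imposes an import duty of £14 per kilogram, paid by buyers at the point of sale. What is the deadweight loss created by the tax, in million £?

Deadweight loss = £168 million.

Demand slope: (196 − 208)/(35 − 31) = -3, so Qd = 301 − 3P.
Supply slope: (233 − 221)/(39 − 36) = 4, so Qs = 4P + 77.
Before the tax: set 301 − 3P = 4P + 77 → P* = £32, Q* = 205.
With the tax collected from buyers, demand (in seller-price terms) shifts: Qd = 301 − 3(P + 14).
Solving gives Q = 181 with buyers paying £40 and producers receiving £26 (the £14 wedge).
Quantity falls by |ΔQ| = |205 − 181| = 24.
DWL = ½ · t · |ΔQ| = ½ · 14 · 24 = £168.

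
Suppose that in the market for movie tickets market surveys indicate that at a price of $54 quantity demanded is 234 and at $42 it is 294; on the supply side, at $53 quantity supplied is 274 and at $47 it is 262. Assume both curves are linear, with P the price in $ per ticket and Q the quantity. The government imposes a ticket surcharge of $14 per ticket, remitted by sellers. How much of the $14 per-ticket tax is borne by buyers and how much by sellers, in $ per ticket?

Buyers bear $4 per ticket; sellers bear $10 per ticket.

Demand slope: (294 − 234)/(42 − 54) = -5, so Qd = 504 − 5P.
Supply slope: (262 − 274)/(47 − 53) = 2, so Qs = 2P + 168.
Before the tax: set 504 − 5P = 2P + 168 → P* = $48, Q* = 264.
With the tax collected from sellers, supply shifts: Qs = 2(P − 14) + 168.
Solving gives Q = 244 with buyers paying $52 and sellers receiving $38 (the $14 wedge).
Burden on buyers: $4; on sellers: $10. (They sum to $14.)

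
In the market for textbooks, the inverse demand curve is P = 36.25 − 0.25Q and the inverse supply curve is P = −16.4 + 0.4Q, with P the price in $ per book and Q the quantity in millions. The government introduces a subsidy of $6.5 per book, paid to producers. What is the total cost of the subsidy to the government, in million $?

Government outlay = $591.5 million.

Inverting to Q(P) form: Qd = 145 − 4P; Qs = 2.5P + 41.
Without the subsidy, 145 − 4P = 2.5P + 41 gives 6.5P = 104, so P* = $16 and Q* = 81.
With a per-unit subsidy paid to producers, each receives P + 6.5 per unit sold, so supply becomes Qs = 2.5(P + 6.5) + 41.
Solving gives Q = 91 with buyers paying $13.5 and producers receiving $20 (the $6.5 wedge).
Outlay = t · Q = 6.5 · 91 = $591.5.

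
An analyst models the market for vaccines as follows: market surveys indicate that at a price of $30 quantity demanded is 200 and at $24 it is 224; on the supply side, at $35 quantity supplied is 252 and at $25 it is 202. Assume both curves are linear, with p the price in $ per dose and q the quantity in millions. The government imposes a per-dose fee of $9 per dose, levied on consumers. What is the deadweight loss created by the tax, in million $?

Deadweight loss = $90 million.

Demand slope: (224 − 200)/(24 − 30) = -4, so qd = 320 − 4p.
Supply slope: (202 − 252)/(25 − 35) = 5, so qs = 5p + 77.
Without the tax, 320 − 4p = 5p + 77 gives 9p = 243, so p* = $27 and q* = 212.
With the tax collected from consumers, demand (in seller-price terms) shifts: qd = 320 − 4(p + 9).
Solving gives q = 192 with consumers paying $32 and sellers receiving $23 (the $9 wedge).
Quantity falls by |ΔQ| = |212 − 192| = 20.
DWL = ½ · t · |ΔQ| = ½ · 9 · 20 = $90.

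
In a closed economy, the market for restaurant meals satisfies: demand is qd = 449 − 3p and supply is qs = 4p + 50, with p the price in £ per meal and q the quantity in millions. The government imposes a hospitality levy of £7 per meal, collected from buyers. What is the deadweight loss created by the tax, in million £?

Without the tax, 449 − 3p = 4p + 50 gives 7p = 399, so p* = £57 and q* = 278.
With the tax collected from buyers, demand (in seller-price terms) shifts: qd = 449 − 3(p + 7).
Solving gives q = 266 with buyers paying £61 and sellers receiving £54 (the £7 wedge).
Quantity falls by |ΔQ| = |278 − 266| = 12.
DWL = ½ · t · |ΔQ| = ½ · 7 · 12 = £42.

Deadweight loss = £42 million.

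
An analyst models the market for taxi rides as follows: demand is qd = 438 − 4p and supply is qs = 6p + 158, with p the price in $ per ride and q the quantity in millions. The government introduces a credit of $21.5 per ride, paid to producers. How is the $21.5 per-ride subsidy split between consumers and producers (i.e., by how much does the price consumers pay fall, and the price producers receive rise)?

Consumers gain $12.9 per ride; producers gain $8.6 per ride.

Before the subsidy: set 438 − 4p = 6p + 158 → p* = $28, q* = 326.
With a per-unit subsidy paid to producers, each receives p + 21.5 per unit sold, so supply becomes qs = 6(p + 21.5) + 158.
New equilibrium: consumers pay $15.1, producers receive $36.6, q = 377.6. (Wedge: pb − ps = −21.5.)
Gain to consumers: $12.9; to producers: $8.6. (They sum to $21.5.)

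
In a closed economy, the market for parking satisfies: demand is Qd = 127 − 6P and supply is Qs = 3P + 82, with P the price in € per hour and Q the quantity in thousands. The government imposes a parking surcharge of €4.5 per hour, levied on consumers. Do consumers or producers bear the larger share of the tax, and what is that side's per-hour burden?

Before the tax: set 127 − 6P = 3P + 82 → P* = €5, Q* = 97.
With the tax collected from consumers, demand (in seller-price terms) shifts: Qd = 127 − 6(P + 4.5).
New equilibrium: consumers pay €6.5, producers receive €2, Q = 88. (Wedge: Pb − Ps = 4.5.)
Per-hour burden: consumers €1.5, producers €3.
Producers take the larger share because supply is less price-elastic here (demand slope 6 vs supply slope 3).
The less price-elastic side of the market bears the larger share of a per-unit tax.

Producers bear the larger share: €3 per hour.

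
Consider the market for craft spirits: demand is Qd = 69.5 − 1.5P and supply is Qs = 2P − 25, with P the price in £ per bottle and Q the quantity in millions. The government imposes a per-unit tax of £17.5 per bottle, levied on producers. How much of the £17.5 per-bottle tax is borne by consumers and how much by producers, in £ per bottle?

Consumers bear £10 per bottle; producers bear £7.5 per bottle.

Without the tax, 69.5 − 1.5P = 2P − 25 gives 3.5P = 94.5, so P* = £27 and Q* = 29.
With the tax collected from producers, supply shifts: Qs = 2(P − 17.5) − 25.
Solving gives Q = 14 with consumers paying £37 and producers receiving £19.5 (the £17.5 wedge).
Burden on consumers: £10; on producers: £7.5. (They sum to £17.5.)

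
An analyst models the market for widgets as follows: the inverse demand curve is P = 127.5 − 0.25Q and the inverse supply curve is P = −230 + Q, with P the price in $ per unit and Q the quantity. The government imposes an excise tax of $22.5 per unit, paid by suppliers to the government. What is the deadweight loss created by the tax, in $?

Inverting to Q(P) form: Qd = 510 − 4P; Qs = P + 230.
Without the tax, 510 − 4P = P + 230 gives 5P = 280, so P* = $56 and Q* = 286.
With the tax collected from suppliers, supply shifts: Qs = (P − 22.5) + 230.
Solving gives Q = 268 with consumers paying $60.5 and suppliers receiving $38 (the $22.5 wedge).
Quantity falls by |ΔQ| = |286 − 268| = 18.
DWL = ½ · t · |ΔQ| = ½ · 22.5 · 18 = $202.5.

Deadweight loss = $202.5.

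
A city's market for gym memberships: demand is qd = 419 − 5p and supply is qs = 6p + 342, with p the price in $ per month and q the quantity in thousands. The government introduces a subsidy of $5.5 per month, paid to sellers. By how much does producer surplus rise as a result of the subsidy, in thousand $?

Producer surplus rises by $978.75 thousand.

Without the subsidy, 419 − 5p = 6p + 342 gives 11p = 77, so p* = $7 and q* = 384.
With a per-unit subsidy paid to sellers, each receives p + 5.5 per unit sold, so supply becomes qs = 6(p + 5.5) + 342.
Solving gives q = 399 with buyers paying $4 and sellers receiving $9.5 (the $5.5 wedge).
ΔPS is the trapezoid between Q = 399 and Q = 384 of height $2.5: ½ · (384 + 399) · 2.5 = $978.75.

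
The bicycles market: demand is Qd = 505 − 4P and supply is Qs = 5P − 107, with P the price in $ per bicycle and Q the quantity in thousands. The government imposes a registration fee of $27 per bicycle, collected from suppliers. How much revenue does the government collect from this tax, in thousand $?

Tax revenue = $4671 thousand.

Without the tax, 505 − 4P = 5P − 107 gives 9P = 612, so P* = $68 and Q* = 233.
With the tax collected from suppliers, supply shifts: Qs = 5(P − 27) − 107.
New equilibrium: buyers pay $83, suppliers receive $56, Q = 173. (Wedge: Pb − Ps = 27.)
Revenue = t · Q = 27 · 173 = $4671.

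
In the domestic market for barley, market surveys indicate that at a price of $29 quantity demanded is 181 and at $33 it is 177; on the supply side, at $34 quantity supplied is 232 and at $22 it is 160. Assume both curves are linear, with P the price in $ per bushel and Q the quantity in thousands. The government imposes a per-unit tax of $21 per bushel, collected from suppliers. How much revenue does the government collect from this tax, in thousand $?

Demand slope: (177 − 181)/(33 − 29) = -1, so Qd = 210 − P.
Supply slope: (160 − 232)/(22 − 34) = 6, so Qs = 6P + 28.
Before the tax: set 210 − P = 6P + 28 → P* = $26, Q* = 184.
With the tax collected from suppliers, supply shifts: Qs = 6(P − 21) + 28.
New equilibrium: consumers pay $44, suppliers receive $23, Q = 166. (Wedge: Pb − Ps = 21.)
Revenue = t · Q = 21 · 166 = $3486.

Tax revenue = $3486 thousand.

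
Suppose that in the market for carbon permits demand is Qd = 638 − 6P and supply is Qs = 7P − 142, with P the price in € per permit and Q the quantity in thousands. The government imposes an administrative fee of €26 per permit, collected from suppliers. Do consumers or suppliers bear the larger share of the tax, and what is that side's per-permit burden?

Before the tax: set 638 − 6P = 7P − 142 → P* = €60, Q* = 278.
With the tax collected from suppliers, supply shifts: Qs = 7(P − 26) − 142.
New equilibrium: consumers pay €74, suppliers receive €48, Q = 194. (Wedge: Pb − Ps = 26.)
Per-permit burden: consumers €14, suppliers €12.
Consumers take the larger share because demand is less price-elastic here (demand slope 6 vs supply slope 7).

Consumers bear the larger share: €14 per permit.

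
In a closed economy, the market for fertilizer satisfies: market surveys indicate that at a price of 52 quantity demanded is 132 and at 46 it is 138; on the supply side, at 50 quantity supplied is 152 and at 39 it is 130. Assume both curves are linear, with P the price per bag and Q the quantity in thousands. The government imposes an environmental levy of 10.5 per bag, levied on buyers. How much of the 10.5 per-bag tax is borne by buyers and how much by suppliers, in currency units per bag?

Buyers bear 7 per bag; suppliers bear 3.5 per bag.

Demand slope: (138 − 132)/(46 − 52) = -1, so Qd = 184 − P.
Supply slope: (130 − 152)/(39 − 50) = 2, so Qs = 2P + 52.
Before the tax: set 184 − P = 2P + 52 → P* = 44, Q* = 140.
With the tax collected from buyers, demand (in seller-price terms) shifts: Qd = 184 − (P + 10.5).
Solving gives Q = 133 with buyers paying 51 and suppliers receiving 40.5 (the 10.5 wedge).
Burden on buyers: 7; on suppliers: 3.5. (They sum to 10.5.)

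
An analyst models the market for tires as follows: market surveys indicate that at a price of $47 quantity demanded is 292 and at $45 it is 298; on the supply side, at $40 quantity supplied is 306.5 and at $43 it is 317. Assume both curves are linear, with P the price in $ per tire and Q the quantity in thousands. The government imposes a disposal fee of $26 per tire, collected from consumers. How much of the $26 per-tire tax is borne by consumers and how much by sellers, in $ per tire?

Demand slope: (298 − 292)/(45 − 47) = -3, so Qd = 433 − 3P.
Supply slope: (317 − 306.5)/(43 − 40) = 3.5, so Qs = 3.5P + 166.5.
Before the tax: set 433 − 3P = 3.5P + 166.5 → P* = $41, Q* = 310.
With the tax collected from consumers, demand (in seller-price terms) shifts: Qd = 433 − 3(P + 26).
New equilibrium: consumers pay $55, sellers receive $29, Q = 268. (Wedge: Pb − Ps = 26.)
Burden on consumers: $14; on sellers: $12. (They sum to $26.)
The less price-elastic side of the market bears the larger share of a per-unit tax.

Consumers bear $14 per tire; sellers bear $12 per tire.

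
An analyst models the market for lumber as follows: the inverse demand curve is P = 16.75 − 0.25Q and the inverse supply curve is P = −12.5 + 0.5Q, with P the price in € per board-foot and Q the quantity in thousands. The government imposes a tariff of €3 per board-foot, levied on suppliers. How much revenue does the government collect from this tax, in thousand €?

Tax revenue = €105 thousand.

Rewrite in direct form: Qd = 67 − 4P and Qs = 2P + 25.
Before the tax: set 67 − 4P = 2P + 25 → P* = €7, Q* = 39.
With the tax collected from suppliers, supply shifts: Qs = 2(P − 3) + 25.
Solving gives Q = 35 with buyers paying €8 and suppliers receiving €5 (the €3 wedge).
Revenue = t · Q = 3 · 35 = €105.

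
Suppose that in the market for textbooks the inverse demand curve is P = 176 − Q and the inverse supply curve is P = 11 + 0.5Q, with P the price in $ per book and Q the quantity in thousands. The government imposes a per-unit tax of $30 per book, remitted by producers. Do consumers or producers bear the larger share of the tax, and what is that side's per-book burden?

Inverting to Q(P) form: Qd = 176 − P; Qs = 2P − 22.
Before the tax: set 176 − P = 2P − 22 → P* = $66, Q* = 110.
With the tax collected from producers, supply shifts: Qs = 2(P − 30) − 22.
Solving gives Q = 90 with consumers paying $86 and producers receiving $56 (the $30 wedge).
Per-book burden: consumers $20, producers $10.
Consumers take the larger share because demand is less price-elastic here (demand slope 1 vs supply slope 2).
The less price-elastic side of the market bears the larger share of a per-unit tax.

Consumers bear the larger share: $20 per book.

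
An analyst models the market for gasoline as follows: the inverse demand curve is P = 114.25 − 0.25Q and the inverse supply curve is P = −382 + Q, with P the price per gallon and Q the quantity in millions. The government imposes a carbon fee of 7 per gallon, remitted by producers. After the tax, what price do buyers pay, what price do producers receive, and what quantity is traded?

Buyers pay 16.4; producers receive 9.4; quantity = 391.4.

Rewrite in direct form: Qd = 457 − 4P and Qs = P + 382.
Without the tax, 457 − 4P = P + 382 gives 5P = 75, so P* = 15 and Q* = 397.
With the tax collected from producers, supply shifts: Qs = (P − 7) + 382.
Solving gives Q = 391.4 with buyers paying 16.4 and producers receiving 9.4 (the 7 wedge).
The less price-elastic side of the market bears the larger share of a per-unit tax.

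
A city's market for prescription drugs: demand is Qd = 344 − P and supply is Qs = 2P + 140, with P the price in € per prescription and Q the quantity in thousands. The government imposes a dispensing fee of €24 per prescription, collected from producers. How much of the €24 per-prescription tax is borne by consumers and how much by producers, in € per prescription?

Without the tax, 344 − P = 2P + 140 gives 3P = 204, so P* = €68 and Q* = 276.
With the tax collected from producers, supply shifts: Qs = 2(P − 24) + 140.
Solving gives Q = 260 with consumers paying €84 and producers receiving €60 (the €24 wedge).
Burden on consumers: €16; on producers: €8. (They sum to €24.)
The less price-elastic side of the market bears the larger share of a per-unit tax.

Consumers bear €16 per prescription; producers bear €8 per prescription.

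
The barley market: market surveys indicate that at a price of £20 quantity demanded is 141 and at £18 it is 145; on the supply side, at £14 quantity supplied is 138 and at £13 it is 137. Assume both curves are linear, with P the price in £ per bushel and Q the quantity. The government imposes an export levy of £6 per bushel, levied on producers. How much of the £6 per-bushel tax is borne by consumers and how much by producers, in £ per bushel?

Demand slope: (145 − 141)/(18 − 20) = -2, so Qd = 181 − 2P.
Supply slope: (137 − 138)/(13 − 14) = 1, so Qs = P + 124.
Before the tax: set 181 − 2P = P + 124 → P* = £19, Q* = 143.
With the tax collected from producers, supply shifts: Qs = (P − 6) + 124.
Solving gives Q = 139 with consumers paying £21 and producers receiving £15 (the £6 wedge).
Burden on consumers: £2; on producers: £4. (They sum to £6.)
The less price-elastic side of the market bears the larger share of a per-unit tax.

Consumers bear £2 per bushel; producers bear £4 per bushel.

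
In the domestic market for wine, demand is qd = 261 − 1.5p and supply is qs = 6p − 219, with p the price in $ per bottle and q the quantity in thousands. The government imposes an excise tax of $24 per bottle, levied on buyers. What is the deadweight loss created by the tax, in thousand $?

Before the tax: set 261 − 1.5p = 6p − 219 → p* = $64, q* = 165.
With the tax collected from buyers, demand (in seller-price terms) shifts: qd = 261 − 1.5(p + 24).
Solving gives q = 136.2 with buyers paying $83.2 and suppliers receiving $59.2 (the $24 wedge).
Quantity falls by |ΔQ| = |165 − 136.2| = 28.8.
DWL = ½ · t · |ΔQ| = ½ · 24 · 28.8 = $345.6.

Deadweight loss = $345.6 thousand.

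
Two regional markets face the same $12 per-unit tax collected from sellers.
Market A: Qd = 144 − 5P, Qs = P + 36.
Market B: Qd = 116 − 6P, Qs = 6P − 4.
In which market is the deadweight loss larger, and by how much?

Market A: pre-tax P* = $18, Q* = 54; post-tax Q = 44; deadweight loss = $60.
Market B: pre-tax P* = $10, Q* = 56; post-tax Q = 20; deadweight loss = $216.
Difference: $60 vs $216 → market B is larger by $156.

Market B, by $156.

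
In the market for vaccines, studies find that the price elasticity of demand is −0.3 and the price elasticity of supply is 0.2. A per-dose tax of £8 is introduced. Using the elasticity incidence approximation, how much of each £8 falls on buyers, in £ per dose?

Incidence ratio: buyers' share ≈ εs / (εs + |εd|) = 0.2 / (0.2 + 0.3) = 0.4.
So buyers bear ≈ 0.4 × £8 = £3.2; suppliers bear £4.8.

Buyers bear ≈ £3.2 per dose.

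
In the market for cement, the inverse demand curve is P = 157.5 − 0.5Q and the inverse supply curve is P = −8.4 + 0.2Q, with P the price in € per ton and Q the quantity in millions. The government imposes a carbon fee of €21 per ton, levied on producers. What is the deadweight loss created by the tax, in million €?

Deadweight loss = €315 million.

Inverting to Q(P) form: Qd = 315 − 2P; Qs = 5P + 42.
Without the tax, 315 − 2P = 5P + 42 gives 7P = 273, so P* = €39 and Q* = 237.
With the tax collected from producers, supply shifts: Qs = 5(P − 21) + 42.
Solving gives Q = 207 with buyers paying €54 and producers receiving €33 (the €21 wedge).
Quantity falls by |ΔQ| = |237 − 207| = 30.
DWL = ½ · t · |ΔQ| = ½ · 21 · 30 = €315.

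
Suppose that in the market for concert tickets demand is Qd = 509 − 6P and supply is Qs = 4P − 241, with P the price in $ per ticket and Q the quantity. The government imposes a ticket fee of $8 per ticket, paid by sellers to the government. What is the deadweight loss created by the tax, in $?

Deadweight loss = $76.8.

Before the tax: set 509 − 6P = 4P − 241 → P* = $75, Q* = 59.
With the tax collected from sellers, supply shifts: Qs = 4(P − 8) − 241.
Solving gives Q = 39.8 with consumers paying $78.2 and sellers receiving $70.2 (the $8 wedge).
Quantity falls by |ΔQ| = |59 − 39.8| = 19.2.
DWL = ½ · t · |ΔQ| = ½ · 8 · 19.2 = $76.8.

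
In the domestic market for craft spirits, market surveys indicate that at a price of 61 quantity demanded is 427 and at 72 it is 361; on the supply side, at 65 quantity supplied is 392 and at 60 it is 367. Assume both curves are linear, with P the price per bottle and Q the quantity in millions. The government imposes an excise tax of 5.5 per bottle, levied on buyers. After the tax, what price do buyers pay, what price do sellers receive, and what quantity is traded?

Buyers pay 68.5; sellers receive 63; quantity = 382.

Demand slope: (361 − 427)/(72 − 61) = -6, so Qd = 793 − 6P.
Supply slope: (367 − 392)/(60 − 65) = 5, so Qs = 5P + 67.
Before the tax: set 793 − 6P = 5P + 67 → P* = 66, Q* = 397.
With the tax collected from buyers, demand (in seller-price terms) shifts: Qd = 793 − 6(P + 5.5).
New equilibrium: buyers pay 68.5, sellers receive 63, Q = 382. (Wedge: Pb − Ps = 5.5.)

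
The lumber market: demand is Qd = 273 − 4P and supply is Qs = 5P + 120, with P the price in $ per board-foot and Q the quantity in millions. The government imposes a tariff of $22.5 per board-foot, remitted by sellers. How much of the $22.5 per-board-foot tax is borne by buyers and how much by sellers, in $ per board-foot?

Buyers bear $12.5 per board-foot; sellers bear $10 per board-foot.

Without the tax, 273 − 4P = 5P + 120 gives 9P = 153, so P* = $17 and Q* = 205.
With the tax collected from sellers, supply shifts: Qs = 5(P − 22.5) + 120.
New equilibrium: buyers pay $29.5, sellers receive $7, Q = 155. (Wedge: Pb − Ps = 22.5.)
Burden on buyers: $12.5; on sellers: $10. (They sum to $22.5.)
The less price-elastic side of the market bears the larger share of a per-unit tax.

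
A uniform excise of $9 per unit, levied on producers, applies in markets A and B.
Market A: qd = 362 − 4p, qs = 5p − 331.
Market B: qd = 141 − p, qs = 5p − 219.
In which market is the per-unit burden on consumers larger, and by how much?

Market A: pre-tax p* = $77, q* = 54; post-tax q = 34; per-unit burden on consumers = $5.
Market B: pre-tax p* = $60, q* = 81; post-tax q = 73.5; per-unit burden on consumers = $7.5.
Difference: $5 vs $7.5 → market B is larger by $2.5.

Market B, by $2.5.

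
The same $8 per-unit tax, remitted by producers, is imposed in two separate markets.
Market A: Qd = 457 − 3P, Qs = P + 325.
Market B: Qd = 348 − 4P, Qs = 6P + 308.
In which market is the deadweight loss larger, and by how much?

Market A: pre-tax P* = $33, Q* = 358; post-tax Q = 352; deadweight loss = $24.
Market B: pre-tax P* = $4, Q* = 332; post-tax Q = 312.8; deadweight loss = $76.8.
Difference: $24 vs $76.8 → market B is larger by $52.8.

Market B, by $52.8.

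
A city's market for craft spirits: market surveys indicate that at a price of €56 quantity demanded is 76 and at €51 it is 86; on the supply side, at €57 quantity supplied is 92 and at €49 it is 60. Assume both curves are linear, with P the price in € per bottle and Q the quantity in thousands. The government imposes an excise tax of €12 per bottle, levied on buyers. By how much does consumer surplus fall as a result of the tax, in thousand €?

Demand slope: (86 − 76)/(51 − 56) = -2, so Qd = 188 − 2P.
Supply slope: (60 − 92)/(49 − 57) = 4, so Qs = 4P − 136.
Before the tax: set 188 − 2P = 4P − 136 → P* = €54, Q* = 80.
With the tax collected from buyers, demand (in seller-price terms) shifts: Qd = 188 − 2(P + 12).
Solving gives Q = 64 with buyers paying €62 and producers receiving €50 (the €12 wedge).
ΔCS is the trapezoid between Q = 64 and Q = 80 of height €8: ½ · (80 + 64) · 8 = €576.

Consumer surplus falls by €576 thousand.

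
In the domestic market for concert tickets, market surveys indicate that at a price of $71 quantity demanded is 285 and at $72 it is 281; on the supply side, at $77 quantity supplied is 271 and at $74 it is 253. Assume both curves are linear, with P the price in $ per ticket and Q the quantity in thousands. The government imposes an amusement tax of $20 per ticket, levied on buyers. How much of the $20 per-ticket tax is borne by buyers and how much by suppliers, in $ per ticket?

Buyers bear $12 per ticket; suppliers bear $8 per ticket.

Demand slope: (281 − 285)/(72 − 71) = -4, so Qd = 569 − 4P.
Supply slope: (253 − 271)/(74 − 77) = 6, so Qs = 6P − 191.
Before the tax: set 569 − 4P = 6P − 191 → P* = $76, Q* = 265.
With the tax collected from buyers, demand (in seller-price terms) shifts: Qd = 569 − 4(P + 20).
Solving gives Q = 217 with buyers paying $88 and suppliers receiving $68 (the $20 wedge).
Burden on buyers: $12; on suppliers: $8. (They sum to $20.)
The less price-elastic side of the market bears the larger share of a per-unit tax.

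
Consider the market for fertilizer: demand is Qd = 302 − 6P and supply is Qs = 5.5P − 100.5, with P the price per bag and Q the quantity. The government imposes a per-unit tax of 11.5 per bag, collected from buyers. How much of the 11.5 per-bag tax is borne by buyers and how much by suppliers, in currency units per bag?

Buyers bear 5.5 per bag; suppliers bear 6 per bag.

Before the tax: set 302 − 6P = 5.5P − 100.5 → P* = 35, Q* = 92.
With the tax collected from buyers, demand (in seller-price terms) shifts: Qd = 302 − 6(P + 11.5).
New equilibrium: buyers pay 40.5, suppliers receive 29, Q = 59. (Wedge: Pb − Ps = 11.5.)
Burden on buyers: 5.5; on suppliers: 6. (They sum to 11.5.)
The less price-elastic side of the market bears the larger share of a per-unit tax.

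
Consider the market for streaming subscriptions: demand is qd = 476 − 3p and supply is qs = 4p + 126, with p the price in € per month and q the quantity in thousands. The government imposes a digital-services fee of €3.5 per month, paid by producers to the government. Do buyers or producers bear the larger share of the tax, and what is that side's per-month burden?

Buyers bear the larger share: €2 per month.

Before the tax: set 476 − 3p = 4p + 126 → p* = €50, q* = 326.
With the tax collected from producers, supply shifts: qs = 4(p − 3.5) + 126.
Solving gives q = 320 with buyers paying €52 and producers receiving €48.5 (the €3.5 wedge).
Per-month burden: buyers €2, producers €1.5.
Buyers take the larger share because demand is less price-elastic here (demand slope 3 vs supply slope 4).
The less price-elastic side of the market bears the larger share of a per-unit tax.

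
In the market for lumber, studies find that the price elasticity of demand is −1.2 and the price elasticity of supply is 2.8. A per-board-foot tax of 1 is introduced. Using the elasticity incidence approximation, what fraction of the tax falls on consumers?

Consumers' share ≈ 0.7.

Incidence ratio: consumers' share ≈ εs / (εs + |εd|) = 2.8 / (2.8 + 1.2) = 0.7.
Supply is the more elastic side, so consumers bear the larger share.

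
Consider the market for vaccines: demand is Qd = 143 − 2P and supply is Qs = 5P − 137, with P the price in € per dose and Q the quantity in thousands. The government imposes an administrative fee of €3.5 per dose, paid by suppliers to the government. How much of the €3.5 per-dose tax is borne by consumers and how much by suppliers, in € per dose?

Consumers bear €2.5 per dose; suppliers bear €1 per dose.

Before the tax: set 143 − 2P = 5P − 137 → P* = €40, Q* = 63.
With the tax collected from suppliers, supply shifts: Qs = 5(P − 3.5) − 137.
Solving gives Q = 58 with consumers paying €42.5 and suppliers receiving €39 (the €3.5 wedge).
Burden on consumers: €2.5; on suppliers: €1. (They sum to €3.5.)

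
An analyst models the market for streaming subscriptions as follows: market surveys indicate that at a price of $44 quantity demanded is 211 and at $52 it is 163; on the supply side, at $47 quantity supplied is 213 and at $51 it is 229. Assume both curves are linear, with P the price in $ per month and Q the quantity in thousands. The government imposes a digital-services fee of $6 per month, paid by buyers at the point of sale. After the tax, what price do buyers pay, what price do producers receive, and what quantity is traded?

Buyers pay $47.4; producers receive $41.4; quantity = 190.6.

Demand slope: (163 − 211)/(52 − 44) = -6, so Qd = 475 − 6P.
Supply slope: (229 − 213)/(51 − 47) = 4, so Qs = 4P + 25.
Before the tax: set 475 − 6P = 4P + 25 → P* = $45, Q* = 205.
With the tax collected from buyers, demand (in seller-price terms) shifts: Qd = 475 − 6(P + 6).
New equilibrium: buyers pay $47.4, producers receive $41.4, Q = 190.6. (Wedge: Pb − Ps = 6.)
The less price-elastic side of the market bears the larger share of a per-unit tax.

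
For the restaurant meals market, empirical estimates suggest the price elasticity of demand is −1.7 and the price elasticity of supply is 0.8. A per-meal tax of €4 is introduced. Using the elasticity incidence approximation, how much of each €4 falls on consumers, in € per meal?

Incidence ratio: consumers' share ≈ εs / (εs + |εd|) = 0.8 / (0.8 + 1.7) = 0.32.
So consumers bear ≈ 0.32 × €4 = €1.28; sellers bear €2.72.

Consumers bear ≈ €1.28 per meal.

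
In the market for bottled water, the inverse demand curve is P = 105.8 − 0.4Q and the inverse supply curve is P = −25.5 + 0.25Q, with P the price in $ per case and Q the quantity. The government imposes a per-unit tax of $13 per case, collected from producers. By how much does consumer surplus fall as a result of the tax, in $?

Inverting to Q(P) form: Qd = 264.5 − 2.5P; Qs = 4P + 102.
Before the tax: set 264.5 − 2.5P = 4P + 102 → P* = $25, Q* = 202.
With the tax collected from producers, supply shifts: Qs = 4(P − 13) + 102.
New equilibrium: buyers pay $33, producers receive $20, Q = 182. (Wedge: Pb − Ps = 13.)
ΔCS is the trapezoid between Q = 182 and Q = 202 of height $8: ½ · (202 + 182) · 8 = $1536.

Consumer surplus falls by $1536.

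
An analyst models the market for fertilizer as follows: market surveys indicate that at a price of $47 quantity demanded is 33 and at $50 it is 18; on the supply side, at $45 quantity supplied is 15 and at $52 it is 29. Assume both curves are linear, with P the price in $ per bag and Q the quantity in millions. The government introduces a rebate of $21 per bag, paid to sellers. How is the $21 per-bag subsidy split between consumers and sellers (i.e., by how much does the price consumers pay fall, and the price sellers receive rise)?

Demand slope: (18 − 33)/(50 − 47) = -5, so Qd = 268 − 5P.
Supply slope: (29 − 15)/(52 − 45) = 2, so Qs = 2P − 75.
Before the subsidy: set 268 − 5P = 2P − 75 → P* = $49, Q* = 23.
With a per-unit subsidy paid to sellers, each receives P + 21 per unit sold, so supply becomes Qs = 2(P + 21) − 75.
New equilibrium: consumers pay $43, sellers receive $64, Q = 53. (Wedge: Pb − Ps = −21.)
Gain to consumers: $6; to sellers: $15. (They sum to $21.)

Consumers gain $6 per bag; sellers gain $15 per bag.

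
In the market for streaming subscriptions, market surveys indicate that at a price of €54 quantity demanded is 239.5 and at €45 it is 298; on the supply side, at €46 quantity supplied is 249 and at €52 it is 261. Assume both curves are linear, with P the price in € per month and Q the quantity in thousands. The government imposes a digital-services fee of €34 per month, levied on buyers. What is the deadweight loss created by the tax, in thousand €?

Demand slope: (298 − 239.5)/(45 − 54) = -6.5, so Qd = 590.5 − 6.5P.
Supply slope: (261 − 249)/(52 − 46) = 2, so Qs = 2P + 157.
Before the tax: set 590.5 − 6.5P = 2P + 157 → P* = €51, Q* = 259.
With the tax collected from buyers, demand (in seller-price terms) shifts: Qd = 590.5 − 6.5(P + 34).
New equilibrium: buyers pay €59, sellers receive €25, Q = 207. (Wedge: Pb − Ps = 34.)
Quantity falls by |ΔQ| = |259 − 207| = 52.
DWL = ½ · t · |ΔQ| = ½ · 34 · 52 = €884.

Deadweight loss = €884 thousand.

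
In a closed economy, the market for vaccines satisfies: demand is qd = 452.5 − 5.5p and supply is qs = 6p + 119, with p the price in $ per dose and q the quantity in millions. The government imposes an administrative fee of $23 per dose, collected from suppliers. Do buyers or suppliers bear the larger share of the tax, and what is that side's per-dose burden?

Before the tax: set 452.5 − 5.5p = 6p + 119 → p* = $29, q* = 293.
With the tax collected from suppliers, supply shifts: qs = 6(p − 23) + 119.
New equilibrium: buyers pay $41, suppliers receive $18, q = 227. (Wedge: pb − ps = 23.)
Per-dose burden: buyers $12, suppliers $11.
Buyers take the larger share because demand is less price-elastic here (demand slope 5.5 vs supply slope 6).
The less price-elastic side of the market bears the larger share of a per-unit tax.

Buyers bear the larger share: $12 per dose.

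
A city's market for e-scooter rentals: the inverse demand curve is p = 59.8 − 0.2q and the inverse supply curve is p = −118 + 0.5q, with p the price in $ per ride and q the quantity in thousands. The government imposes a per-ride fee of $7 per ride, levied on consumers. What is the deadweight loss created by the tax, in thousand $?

Rewrite in direct form: qd = 299 − 5p and qs = 2p + 236.
Before the tax: set 299 − 5p = 2p + 236 → p* = $9, q* = 254.
With the tax collected from consumers, demand (in seller-price terms) shifts: qd = 299 − 5(p + 7).
New equilibrium: consumers pay $11, producers receive $4, q = 244. (Wedge: pb − ps = 7.)
Quantity falls by |ΔQ| = |254 − 244| = 10.
DWL = ½ · t · |ΔQ| = ½ · 7 · 10 = $35.

Deadweight loss = $35 thousand.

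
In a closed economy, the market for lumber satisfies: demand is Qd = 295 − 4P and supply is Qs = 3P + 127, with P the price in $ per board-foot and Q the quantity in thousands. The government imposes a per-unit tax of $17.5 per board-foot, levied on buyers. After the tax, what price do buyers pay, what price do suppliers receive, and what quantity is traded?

Buyers pay $31.5; suppliers receive $14; quantity = 169.

Before the tax: set 295 − 4P = 3P + 127 → P* = $24, Q* = 199.
With the tax collected from buyers, demand (in seller-price terms) shifts: Qd = 295 − 4(P + 17.5).
New equilibrium: buyers pay $31.5, suppliers receive $14, Q = 169. (Wedge: Pb − Ps = 17.5.)
The less price-elastic side of the market bears the larger share of a per-unit tax.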